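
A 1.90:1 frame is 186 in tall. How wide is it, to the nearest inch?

At 1.90:1, 186 × 1.900 ≈ 353.40.

353 in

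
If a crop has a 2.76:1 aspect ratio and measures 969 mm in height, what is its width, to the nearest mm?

Width = 969 × 2.760 = 2674.44.

2674 mm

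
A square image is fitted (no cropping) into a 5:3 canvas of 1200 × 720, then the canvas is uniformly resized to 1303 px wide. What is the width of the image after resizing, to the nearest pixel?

Fitted into 1200×720, the image spans the height; its width is 720 × 1/1 ≈ 720.00 px.
Resizing to 1303 px wide multiplies everything by 1.0858: 720.00 → 781.80 px.

782 px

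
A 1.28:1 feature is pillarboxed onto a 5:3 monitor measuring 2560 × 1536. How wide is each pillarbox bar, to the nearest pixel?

Since 1.280 < 1.667, the feature is height-limited.
That makes the image 1966.08 px wide (1536 × 1.280).
Leftover width: 2560 − 1966.08 = 593.92 px → 296.96 each side.

297 px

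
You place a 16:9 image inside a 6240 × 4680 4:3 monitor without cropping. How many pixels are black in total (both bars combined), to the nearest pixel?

16:9 (1.778) > 4:3 (1.333), so the image fills the width.
That makes the image 3510.0000 px tall (6240 × 9/16).
Black = 4680 − 3510.0000 = 1170.0000 px.
That's 1170.0000 × 6240 ≈ 7300800 black pixels.

7300800 pixels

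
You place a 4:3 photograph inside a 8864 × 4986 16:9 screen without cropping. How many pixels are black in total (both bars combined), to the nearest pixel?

11048976 pixels

4:3 (1.333) < 16:9 (1.778), so the photograph fills the height.
The photograph is 4986 × 4/3 ≈ 6648.0000 px wide.
Black = 8864 − 6648.0000 = 2216.0000 px.
Across the 4986-px span: 2216.0000 × 4986 ≈ 11048976 px.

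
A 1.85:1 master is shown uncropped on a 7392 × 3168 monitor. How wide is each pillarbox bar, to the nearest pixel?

766 px

1.85:1 is narrower than 21×9, so it spans the full height.
The master is 3168 × 1.850 ≈ 5860.80 px wide.
Leftover width: 7392 − 5860.80 = 1531.20 px → 765.60 each side.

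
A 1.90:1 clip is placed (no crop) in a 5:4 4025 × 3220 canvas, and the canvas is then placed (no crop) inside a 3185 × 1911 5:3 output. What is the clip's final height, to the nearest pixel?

Inside the 4025×3220 canvas the clip is width-limited at 4025.00 × 2118.42.
The 5:4 canvas is height-limited in 3185×1911, giving 2388.75 × 1911.00; scale factor 0.5935.
The clip scales with it: height 2118.42 × 0.5935 ≈ 1257.24.

1257 px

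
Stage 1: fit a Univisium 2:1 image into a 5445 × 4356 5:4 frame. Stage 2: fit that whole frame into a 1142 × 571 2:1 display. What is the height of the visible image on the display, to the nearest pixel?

357 px

Inside the 5445×4356 canvas the image is width-limited at 5445.00 × 2722.50.
Second fit — the 5:4 canvas into 1142×571 spans the height: 713.75 × 571.00 (×0.1311 from 5445×4356).
The image scales with it: height 2722.50 × 0.1311 ≈ 356.88.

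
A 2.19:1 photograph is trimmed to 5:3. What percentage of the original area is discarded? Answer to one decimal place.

5:3 is narrower than 2.19:1, so the crop keeps the full height and trims the width.
Fraction kept = (1.667)/(2.190) ≈ 76.10%, so 23.90% is lost.

23.9%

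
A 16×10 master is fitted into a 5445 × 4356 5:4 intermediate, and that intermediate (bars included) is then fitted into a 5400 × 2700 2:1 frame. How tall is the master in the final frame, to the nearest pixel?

16×10 in 5445×4356: fills the width, so the master is 5445.00 × 3403.12.
The 5:4 canvas is height-limited in 5400×2700, giving 3375.00 × 2700.00; scale factor 0.6198.
The master scales with it: height 3403.12 × 0.6198 ≈ 2109.38.

2109 px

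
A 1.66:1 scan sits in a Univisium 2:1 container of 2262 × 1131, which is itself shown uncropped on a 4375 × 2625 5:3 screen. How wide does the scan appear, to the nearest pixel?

First fit — 1.66:1 into 2262×1131 spans the height: 1877.46 × 1131.00.
The Univisium 2:1 canvas is width-limited in 4375×2625, giving 4375.00 × 2187.50; scale factor 1.9341.
Applying the same ×1.9341: 1877.46 → 3631.25.

3631 px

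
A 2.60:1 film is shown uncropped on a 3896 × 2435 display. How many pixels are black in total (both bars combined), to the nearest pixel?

3648754 pixels

2.60:1 is wider than 16:10, so it spans the full width.
The film is 3896 / 2.600 ≈ 1498.4615 px tall.
2435 − 1498.4615 = 936.5385 px of bars.
Across the 3896-px span: 936.5385 × 3896 ≈ 3648754 px.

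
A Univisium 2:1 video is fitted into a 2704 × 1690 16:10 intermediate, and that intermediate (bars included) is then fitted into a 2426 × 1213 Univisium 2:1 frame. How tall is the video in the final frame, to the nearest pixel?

970 px

Inside the 2704×1690 canvas the video is width-limited at 2704.00 × 1352.00.
The 16:10 canvas is height-limited in 2426×1213, giving 1940.80 × 1213.00; scale factor 0.7178.
The video scales with it: height 1352.00 × 0.7178 ≈ 970.40.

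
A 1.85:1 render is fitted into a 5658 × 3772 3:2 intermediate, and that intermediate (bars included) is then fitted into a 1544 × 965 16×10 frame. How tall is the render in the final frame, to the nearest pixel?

782 px

1.85:1 in 5658×3772: fills the width, so the render is 5658.00 × 3058.38.
Second fit — the 3:2 canvas into 1544×965 spans the height: 1447.50 × 965.00 (×0.2558 from 5658×3772).
So the render's height is 3058.38 × 0.2558 ≈ 782.43.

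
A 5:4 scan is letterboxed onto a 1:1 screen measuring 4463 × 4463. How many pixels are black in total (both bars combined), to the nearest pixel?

3983674 pixels

Since 1.250 > 1.000, the scan is width-limited.
Content height = 4463 × 4/5 ≈ 3570.4000 px.
4463 − 3570.4000 = 892.6000 px of bars.
Across the 4463-px span: 892.6000 × 4463 ≈ 3983674 px.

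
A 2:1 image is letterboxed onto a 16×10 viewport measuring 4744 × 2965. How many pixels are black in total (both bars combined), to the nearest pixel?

2813192 pixels

Since 2.000 > 1.600, the image is width-limited.
Content height = 4744 × 1/2 ≈ 2372.0000 px.
Black = 2965 − 2372.0000 = 593.0000 px.
That's 593.0000 × 4744 ≈ 2813192 black pixels.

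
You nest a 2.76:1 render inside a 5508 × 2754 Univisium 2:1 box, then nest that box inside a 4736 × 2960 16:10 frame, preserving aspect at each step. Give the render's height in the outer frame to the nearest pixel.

2.76:1 in 5508×2754: fills the width, so the render is 5508.00 × 1995.65.
Second fit — the Univisium 2:1 canvas into 4736×2960 spans the width: 4736.00 × 2368.00 (×0.8598 from 5508×2754).
So the render's height is 1995.65 × 0.8598 ≈ 1715.94.

1716 px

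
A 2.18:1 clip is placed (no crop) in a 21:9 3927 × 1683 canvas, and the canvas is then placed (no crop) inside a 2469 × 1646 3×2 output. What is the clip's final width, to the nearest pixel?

2.18:1 in 3927×1683: fills the height, so the clip is 3668.94 × 1683.00.
21:9 in 2469×1646: fills the width, so the intermediate becomes 2469.00 × 1058.14 — a scale of ×0.6287.
Applying the same ×0.6287: 3668.94 → 2306.75.

2307 px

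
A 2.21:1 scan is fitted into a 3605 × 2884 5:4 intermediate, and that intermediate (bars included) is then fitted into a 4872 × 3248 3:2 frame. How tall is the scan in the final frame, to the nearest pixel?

1837 px

Inside the 3605×2884 canvas the scan is width-limited at 3605.00 × 1631.22.
5:4 in 4872×3248: fills the height, so the intermediate becomes 4060.00 × 3248.00 — a scale of ×1.1262.
Applying the same ×1.1262: 1631.22 → 1837.10.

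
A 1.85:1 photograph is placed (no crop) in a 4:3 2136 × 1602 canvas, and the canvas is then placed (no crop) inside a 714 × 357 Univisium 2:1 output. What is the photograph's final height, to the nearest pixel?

First fit — 1.85:1 into 2136×1602 spans the width: 2136.00 × 1154.59.
4:3 in 714×357: fills the height, so the intermediate becomes 476.00 × 357.00 — a scale of ×0.2228.
Applying the same ×0.2228: 1154.59 → 257.30.

257 px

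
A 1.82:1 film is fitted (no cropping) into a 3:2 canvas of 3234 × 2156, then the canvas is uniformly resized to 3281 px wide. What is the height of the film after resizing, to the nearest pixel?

Fitted into 3234×2156, the film spans the width; its height is 3234 / 1.820 ≈ 1776.92 px.
Scaling 3234 → 3281 is ×1.0145, so the height becomes 1776.92 × 1.0145 ≈ 1802.75 px.

1803 px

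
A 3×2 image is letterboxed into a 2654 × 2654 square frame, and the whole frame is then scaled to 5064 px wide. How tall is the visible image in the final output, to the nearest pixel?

3376 px

At 2654×2654 the image is width-limited, so height = 2654 × 2/3 ≈ 1769.33 px.
Resizing to 5064 px wide multiplies everything by 1.9081: 1769.33 → 3376.00 px.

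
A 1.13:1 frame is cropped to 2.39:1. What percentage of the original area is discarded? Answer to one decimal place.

52.7%

The width stays; only height is cut (since 2.39:1 is wider than 1.13:1).
Fraction kept = (1.130)/(2.390) ≈ 47.28%, so 52.72% is lost.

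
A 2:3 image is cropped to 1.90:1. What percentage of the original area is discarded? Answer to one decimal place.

64.9%

Going from 2:3 to 1.90:1 means cutting height while keeping width.
Area ratio = (0.667)/(1.900) = 35.09%; the remaining 64.91% is cropped out.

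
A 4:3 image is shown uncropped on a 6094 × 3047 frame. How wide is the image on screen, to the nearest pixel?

Since 1.333 < 2.000, the image is height-limited.
Content width = 3047 × 4/3 ≈ 4062.67 px.

4063 px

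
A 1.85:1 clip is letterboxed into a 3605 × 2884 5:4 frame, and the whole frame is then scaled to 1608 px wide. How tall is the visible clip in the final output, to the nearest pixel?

At 3605×2884 the clip is width-limited, so height = 3605 / 1.850 ≈ 1948.65 px.
Scaling 3605 → 1608 is ×0.4460, so the height becomes 1948.65 × 0.4460 ≈ 869.19 px.

869 px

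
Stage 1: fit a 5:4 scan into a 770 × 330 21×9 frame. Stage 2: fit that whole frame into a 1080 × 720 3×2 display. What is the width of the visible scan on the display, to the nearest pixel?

First fit — 5:4 into 770×330 spans the height: 412.50 × 330.00.
Second fit — the 21×9 canvas into 1080×720 spans the width: 1080.00 × 462.86 (×1.4026 from 770×330).
Applying the same ×1.4026: 412.50 → 578.57.

579 px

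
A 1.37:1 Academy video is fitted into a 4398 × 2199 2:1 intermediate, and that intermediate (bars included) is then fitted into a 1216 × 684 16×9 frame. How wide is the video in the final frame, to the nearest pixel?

833 px

First fit — 1.37:1 Academy into 4398×2199 spans the height: 3012.63 × 2199.00.
2:1 in 1216×684: fills the width, so the intermediate becomes 1216.00 × 608.00 — a scale of ×0.2765.
So the video's width is 3012.63 × 0.2765 ≈ 832.96.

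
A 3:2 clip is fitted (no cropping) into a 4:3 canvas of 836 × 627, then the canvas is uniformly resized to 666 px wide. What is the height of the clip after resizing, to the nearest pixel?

At 836×627 the clip is width-limited, so height = 836 × 2/3 ≈ 557.33 px.
Resizing to 666 px wide multiplies everything by 0.7967: 557.33 → 444.00 px.

444 px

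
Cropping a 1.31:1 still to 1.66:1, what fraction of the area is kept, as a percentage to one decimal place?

78.9%

Going from 1.31:1 to 1.66:1 means cutting height while keeping width.
Fraction kept = (1.310)/(1.660) ≈ 78.92%.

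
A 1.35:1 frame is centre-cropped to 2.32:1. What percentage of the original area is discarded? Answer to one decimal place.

Going from 1.35:1 to 2.32:1 means cutting height while keeping width.
(1.350)/(2.320) ≈ 0.582 of the area survives, leaving 41.81% discarded.

41.8%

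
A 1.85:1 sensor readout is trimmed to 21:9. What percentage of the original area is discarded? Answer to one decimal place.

Going from 1.85:1 to 21:9 means cutting height while keeping width.
Fraction kept = (1.850)/(2.333) ≈ 79.29%, so 20.71% is lost.

20.7%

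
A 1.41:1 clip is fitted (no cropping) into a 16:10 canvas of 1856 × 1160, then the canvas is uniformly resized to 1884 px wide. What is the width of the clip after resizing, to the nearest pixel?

In the 1856×1160 frame the clip fills the height: width = 1160 × 1.410 ≈ 1635.60 px.
Scaling 1856 → 1884 is ×1.0151, so the width becomes 1635.60 × 1.0151 ≈ 1660.28 px.

1660 px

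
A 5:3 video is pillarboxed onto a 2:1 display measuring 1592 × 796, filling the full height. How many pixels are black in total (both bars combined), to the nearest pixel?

Content width = 796 × 5/3 ≈ 1326.6667 px.
Black = 1592 − 1326.6667 = 265.3333 px.
That's 265.3333 × 796 ≈ 211205 black pixels.

211205 pixels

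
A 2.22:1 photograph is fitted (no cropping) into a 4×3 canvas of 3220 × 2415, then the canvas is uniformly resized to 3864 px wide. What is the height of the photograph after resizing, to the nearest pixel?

1741 px

At 3220×2415 the photograph is width-limited, so height = 3220 / 2.220 ≈ 1450.45 px.
The frame scales by 3864/3220 = 1.2000; 1450.45 × 1.2000 ≈ 1740.54 px.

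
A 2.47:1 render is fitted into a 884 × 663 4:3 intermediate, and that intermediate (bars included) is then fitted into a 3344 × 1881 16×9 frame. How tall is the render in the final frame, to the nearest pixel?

Inside the 884×663 canvas the render is width-limited at 884.00 × 357.89.
The 4:3 canvas is height-limited in 3344×1881, giving 2508.00 × 1881.00; scale factor 2.8371.
The render scales with it: height 357.89 × 2.8371 ≈ 1015.38.

1015 px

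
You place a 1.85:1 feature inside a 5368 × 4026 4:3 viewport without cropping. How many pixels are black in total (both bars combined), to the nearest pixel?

1.85:1 (1.850) > 4:3 (1.333), so the feature fills the width.
Content height = 5368 / 1.850 ≈ 2901.6216 px.
Black = 4026 − 2901.6216 = 1124.3784 px.
Bar area = 1124.3784 × 5368 ≈ 6035663 px.

6035663 pixels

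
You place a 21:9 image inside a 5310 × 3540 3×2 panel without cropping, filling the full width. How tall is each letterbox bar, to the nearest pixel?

632 px

That makes the image 2275.71 px tall (5310 × 9/21).
Leftover height: 3540 − 2275.71 = 1264.29 px → 632.14 each side.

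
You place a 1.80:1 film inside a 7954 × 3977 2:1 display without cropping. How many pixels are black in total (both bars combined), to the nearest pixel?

3163306 pixels

Since 1.800 < 2.000, the film is height-limited.
That makes the image 7158.6000 px wide (3977 × 1.800).
Black = 7954 − 7158.6000 = 795.4000 px.
Across the 3977-px span: 795.4000 × 3977 ≈ 3163306 px.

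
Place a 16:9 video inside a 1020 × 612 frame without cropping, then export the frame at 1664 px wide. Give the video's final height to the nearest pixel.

At 1020×612 the video is width-limited, so height = 1020 × 9/16 ≈ 573.75 px.
Scaling 1020 → 1664 is ×1.6314, so the height becomes 573.75 × 1.6314 ≈ 936.00 px.

936 px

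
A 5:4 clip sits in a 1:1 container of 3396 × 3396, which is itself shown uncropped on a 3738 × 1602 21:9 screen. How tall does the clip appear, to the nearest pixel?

1282 px

Inside the 3396×3396 canvas the clip is width-limited at 3396.00 × 2716.80.
The 1:1 canvas is height-limited in 3738×1602, giving 1602.00 × 1602.00; scale factor 0.4717.
The clip scales with it: height 2716.80 × 0.4717 ≈ 1281.60.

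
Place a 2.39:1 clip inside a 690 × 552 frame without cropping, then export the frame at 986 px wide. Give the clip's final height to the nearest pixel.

413 px

At 690×552 the clip is width-limited, so height = 690 / 2.390 ≈ 288.70 px.
Resizing to 986 px wide multiplies everything by 1.4290: 288.70 → 412.55 px.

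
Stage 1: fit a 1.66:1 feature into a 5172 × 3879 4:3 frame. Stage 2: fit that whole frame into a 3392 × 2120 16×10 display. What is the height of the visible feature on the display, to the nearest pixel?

First fit — 1.66:1 into 5172×3879 spans the width: 5172.00 × 3115.66.
4:3 in 3392×2120: fills the height, so the intermediate becomes 2826.67 × 2120.00 — a scale of ×0.5465.
The feature scales with it: height 3115.66 × 0.5465 ≈ 1702.81.

1703 px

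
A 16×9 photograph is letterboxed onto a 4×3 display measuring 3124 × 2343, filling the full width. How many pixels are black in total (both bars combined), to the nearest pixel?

1829883 pixels

The photograph is 3124 × 9/16 ≈ 1757.2500 px tall.
Leftover height: 2343 − 1757.2500 = 585.7500 px.
Bar area = 585.7500 × 3124 ≈ 1829883 px.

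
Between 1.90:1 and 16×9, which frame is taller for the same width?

16×9

1.9 and 16×9 = 1.778; 1.9 > 1.778. The smaller width-to-height ratio is the taller frame.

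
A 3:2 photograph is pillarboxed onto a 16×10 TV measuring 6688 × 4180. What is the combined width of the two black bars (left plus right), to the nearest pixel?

3:2 (1.500) < 16×10 (1.600), so the photograph fills the height.
That makes the image 6270.00 px wide (4180 × 3/2).
Leftover width: 6688 − 6270.00 = 418.00 px.

418 px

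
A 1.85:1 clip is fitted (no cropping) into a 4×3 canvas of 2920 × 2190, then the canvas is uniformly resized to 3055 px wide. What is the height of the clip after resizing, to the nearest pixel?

At 2920×2190 the clip is width-limited, so height = 2920 / 1.850 ≈ 1578.38 px.
The frame scales by 3055/2920 = 1.0462; 1578.38 × 1.0462 ≈ 1651.35 px.

1651 px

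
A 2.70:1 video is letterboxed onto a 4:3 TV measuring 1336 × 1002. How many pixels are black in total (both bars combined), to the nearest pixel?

677599 pixels

Since 2.700 > 1.333, the video is width-limited.
Content height = 1336 / 2.700 ≈ 494.8148 px.
Leftover height: 1002 − 494.8148 = 507.1852 px.
Bar area = 507.1852 × 1336 ≈ 677599 px.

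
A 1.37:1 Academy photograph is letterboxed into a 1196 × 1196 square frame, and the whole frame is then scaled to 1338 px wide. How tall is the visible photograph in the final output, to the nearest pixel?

977 px

At 1196×1196 the photograph is width-limited, so height = 1196 / 1.370 ≈ 872.99 px.
Scaling 1196 → 1338 is ×1.1187, so the height becomes 872.99 × 1.1187 ≈ 976.64 px.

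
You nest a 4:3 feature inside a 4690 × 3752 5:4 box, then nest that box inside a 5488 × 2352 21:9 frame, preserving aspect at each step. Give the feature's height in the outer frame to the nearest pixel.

4:3 in 4690×3752: fills the width, so the feature is 4690.00 × 3517.50.
5:4 in 5488×2352: fills the height, so the intermediate becomes 2940.00 × 2352.00 — a scale of ×0.6269.
The feature scales with it: height 3517.50 × 0.6269 ≈ 2205.00.

2205 px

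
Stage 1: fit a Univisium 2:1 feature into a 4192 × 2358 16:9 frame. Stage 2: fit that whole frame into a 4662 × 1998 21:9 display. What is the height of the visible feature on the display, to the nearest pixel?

1776 px

Univisium 2:1 in 4192×2358: fills the width, so the feature is 4192.00 × 2096.00.
16:9 in 4662×1998: fills the height, so the intermediate becomes 3552.00 × 1998.00 — a scale of ×0.8473.
So the feature's height is 2096.00 × 0.8473 ≈ 1776.00.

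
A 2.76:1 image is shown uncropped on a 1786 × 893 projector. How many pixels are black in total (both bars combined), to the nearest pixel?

439175 pixels

Since 2.760 > 2.000, the image is width-limited.
That makes the image 647.1014 px tall (1786 / 2.760).
Leftover height: 893 − 647.1014 = 245.8986 px.
That's 245.8986 × 1786 ≈ 439175 black pixels.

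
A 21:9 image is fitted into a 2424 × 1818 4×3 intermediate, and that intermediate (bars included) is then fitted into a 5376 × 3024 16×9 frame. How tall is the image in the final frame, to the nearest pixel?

1728 px

21:9 in 2424×1818: fills the width, so the image is 2424.00 × 1038.86.
The 4×3 canvas is height-limited in 5376×3024, giving 4032.00 × 3024.00; scale factor 1.6634.
Applying the same ×1.6634: 1038.86 → 1728.00.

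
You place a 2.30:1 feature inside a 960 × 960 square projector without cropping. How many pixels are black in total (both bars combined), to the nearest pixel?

Since 2.300 > 1.000, the feature is width-limited.
The feature is 960 / 2.300 ≈ 417.3913 px tall.
Leftover height: 960 − 417.3913 = 542.6087 px.
Bar area = 542.6087 × 960 ≈ 520904 px.

520904 pixels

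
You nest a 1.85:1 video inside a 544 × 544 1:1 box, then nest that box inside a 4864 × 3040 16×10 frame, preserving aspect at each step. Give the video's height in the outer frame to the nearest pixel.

First fit — 1.85:1 into 544×544 spans the width: 544.00 × 294.05.
The 1:1 canvas is height-limited in 4864×3040, giving 3040.00 × 3040.00; scale factor 5.5882.
The video scales with it: height 294.05 × 5.5882 ≈ 1643.24.

1643 px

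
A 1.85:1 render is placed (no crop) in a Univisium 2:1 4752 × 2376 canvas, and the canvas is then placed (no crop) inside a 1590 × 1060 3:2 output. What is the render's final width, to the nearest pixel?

1.85:1 in 4752×2376: fills the height, so the render is 4395.60 × 2376.00.
Second fit — the Univisium 2:1 canvas into 1590×1060 spans the width: 1590.00 × 795.00 (×0.3346 from 4752×2376).
Applying the same ×0.3346: 4395.60 → 1470.75.

1471 px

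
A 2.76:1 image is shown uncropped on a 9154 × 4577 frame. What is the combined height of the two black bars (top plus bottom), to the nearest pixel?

1260 px

2.76:1 is wider than Univisium 2:1, so it spans the full width.
That makes the image 3316.67 px tall (9154 / 2.760).
4577 − 3316.67 = 1260.33 px of bars.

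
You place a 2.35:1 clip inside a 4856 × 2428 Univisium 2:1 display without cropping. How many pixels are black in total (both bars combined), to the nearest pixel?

1756012 pixels

2.35:1 is wider than Univisium 2:1, so it spans the full width.
The clip is 4856 / 2.350 ≈ 2066.3830 px tall.
Leftover height: 2428 − 2066.3830 = 361.6170 px.
Across the 4856-px span: 361.6170 × 4856 ≈ 1756012 px.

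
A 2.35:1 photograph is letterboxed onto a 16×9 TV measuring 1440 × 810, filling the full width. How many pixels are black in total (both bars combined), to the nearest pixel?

The photograph is 1440 / 2.350 ≈ 612.7660 px tall.
Black = 810 − 612.7660 = 197.2340 px.
That's 197.2340 × 1440 ≈ 284017 black pixels.

284017 pixels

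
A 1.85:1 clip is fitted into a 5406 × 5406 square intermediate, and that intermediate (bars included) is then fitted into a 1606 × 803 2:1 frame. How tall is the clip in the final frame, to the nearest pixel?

434 px

First fit — 1.85:1 into 5406×5406 spans the width: 5406.00 × 2922.16.
square in 1606×803: fills the height, so the intermediate becomes 803.00 × 803.00 — a scale of ×0.1485.
The clip scales with it: height 2922.16 × 0.1485 ≈ 434.05.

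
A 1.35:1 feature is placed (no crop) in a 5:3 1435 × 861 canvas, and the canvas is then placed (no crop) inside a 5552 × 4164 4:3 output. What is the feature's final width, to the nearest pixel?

1.35:1 in 1435×861: fills the height, so the feature is 1162.35 × 861.00.
The 5:3 canvas is width-limited in 5552×4164, giving 5552.00 × 3331.20; scale factor 3.8690.
Applying the same ×3.8690: 1162.35 → 4497.12.

4497 px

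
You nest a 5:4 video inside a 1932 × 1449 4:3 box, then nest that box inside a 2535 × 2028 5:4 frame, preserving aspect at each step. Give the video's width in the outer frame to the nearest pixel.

First fit — 5:4 into 1932×1449 spans the height: 1811.25 × 1449.00.
The 4:3 canvas is width-limited in 2535×2028, giving 2535.00 × 1901.25; scale factor 1.3121.
The video scales with it: width 1811.25 × 1.3121 ≈ 2376.56.

2377 px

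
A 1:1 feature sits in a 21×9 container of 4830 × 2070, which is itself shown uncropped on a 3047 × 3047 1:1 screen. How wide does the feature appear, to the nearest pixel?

1306 px

Inside the 4830×2070 canvas the feature is height-limited at 2070.00 × 2070.00.
Second fit — the 21×9 canvas into 3047×3047 spans the width: 3047.00 × 1305.86 (×0.6308 from 4830×2070).
The feature scales with it: width 2070.00 × 0.6308 ≈ 1305.86.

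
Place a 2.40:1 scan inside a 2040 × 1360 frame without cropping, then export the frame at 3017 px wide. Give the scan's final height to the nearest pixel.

1257 px

In the 2040×1360 frame the scan fills the width: height = 2040 / 2.400 ≈ 850.00 px.
Resizing to 3017 px wide multiplies everything by 1.4789: 850.00 → 1257.08 px.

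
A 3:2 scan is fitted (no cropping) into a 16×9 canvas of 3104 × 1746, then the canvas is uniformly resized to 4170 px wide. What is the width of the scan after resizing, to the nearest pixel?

3518 px

At 3104×1746 the scan is height-limited, so width = 1746 × 3/2 ≈ 2619.00 px.
Scaling 3104 → 4170 is ×1.3434, so the width becomes 2619.00 × 1.3434 ≈ 3518.44 px.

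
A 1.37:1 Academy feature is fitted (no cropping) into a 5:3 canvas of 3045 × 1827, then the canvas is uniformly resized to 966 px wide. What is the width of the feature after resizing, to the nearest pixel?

At 3045×1827 the feature is height-limited, so width = 1827 × 1.370 ≈ 2502.99 px.
The frame scales by 966/3045 = 0.3172; 2502.99 × 0.3172 ≈ 794.05 px.

794 px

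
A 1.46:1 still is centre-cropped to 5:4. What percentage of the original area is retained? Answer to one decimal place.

Going from 1.46:1 to 5:4 means cutting width while keeping height.
Area ratio = (1.250)/(1.460) = 85.62% retained.

85.6%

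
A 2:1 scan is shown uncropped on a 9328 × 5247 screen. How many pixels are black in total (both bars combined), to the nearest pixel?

2:1 is wider than 16:9, so it spans the full width.
Content height = 9328 × 1/2 ≈ 4664.0000 px.
Leftover height: 5247 − 4664.0000 = 583.0000 px.
Across the 9328-px span: 583.0000 × 9328 ≈ 5438224 px.

5438224 pixels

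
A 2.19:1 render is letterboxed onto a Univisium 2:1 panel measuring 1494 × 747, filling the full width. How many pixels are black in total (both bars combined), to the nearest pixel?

96823 pixels

The render is 1494 / 2.190 ≈ 682.1918 px tall.
Black = 747 − 682.1918 = 64.8082 px.
Bar area = 64.8082 × 1494 ≈ 96823 px.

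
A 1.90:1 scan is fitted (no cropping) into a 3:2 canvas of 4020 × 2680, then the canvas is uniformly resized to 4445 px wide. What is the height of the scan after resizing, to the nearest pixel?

2339 px

In the 4020×2680 frame the scan fills the width: height = 4020 / 1.900 ≈ 2115.79 px.
Scaling 4020 → 4445 is ×1.1057, so the height becomes 2115.79 × 1.1057 ≈ 2339.47 px.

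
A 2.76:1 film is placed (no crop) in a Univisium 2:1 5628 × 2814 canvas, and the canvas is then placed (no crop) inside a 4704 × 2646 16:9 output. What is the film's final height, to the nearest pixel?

First fit — 2.76:1 into 5628×2814 spans the width: 5628.00 × 2039.13.
The Univisium 2:1 canvas is width-limited in 4704×2646, giving 4704.00 × 2352.00; scale factor 0.8358.
Applying the same ×0.8358: 2039.13 → 1704.35.

1704 px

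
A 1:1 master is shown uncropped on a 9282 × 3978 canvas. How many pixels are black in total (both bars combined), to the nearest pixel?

21099312 pixels

1:1 is narrower than 21:9, so it spans the full height.
The master is 3978 × 1/1 ≈ 3978.0000 px wide.
Black = 9282 − 3978.0000 = 5304.0000 px.
Across the 3978-px span: 5304.0000 × 3978 ≈ 21099312 px.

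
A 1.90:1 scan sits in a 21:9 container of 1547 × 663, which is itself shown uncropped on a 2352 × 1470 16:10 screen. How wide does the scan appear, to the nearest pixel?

First fit — 1.90:1 into 1547×663 spans the height: 1259.70 × 663.00.
21:9 in 2352×1470: fills the width, so the intermediate becomes 2352.00 × 1008.00 — a scale of ×1.5204.
So the scan's width is 1259.70 × 1.5204 ≈ 1915.20.

1915 px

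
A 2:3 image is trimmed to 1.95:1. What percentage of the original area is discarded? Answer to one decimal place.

The width stays; only height is cut (since 1.95:1 is wider than 2:3).
(0.667)/(1.950) ≈ 0.342 of the area survives, leaving 65.81% discarded.

65.8%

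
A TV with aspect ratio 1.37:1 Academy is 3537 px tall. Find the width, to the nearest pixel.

4846 px

3537 × 1.370 = 4845.69.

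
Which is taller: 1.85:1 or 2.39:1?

1.85:1

1.85 and 2.39; 2.39 > 1.85. The smaller width-to-height ratio is the taller frame.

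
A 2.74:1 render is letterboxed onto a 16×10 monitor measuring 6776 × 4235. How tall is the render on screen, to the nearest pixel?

2473 px

Since 2.740 > 1.600, the render is width-limited.
Content height = 6776 / 2.740 ≈ 2472.99 px.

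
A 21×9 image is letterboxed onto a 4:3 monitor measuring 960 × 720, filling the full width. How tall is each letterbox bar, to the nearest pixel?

The image is 960 × 9/21 ≈ 411.43 px tall.
Leftover height: 720 − 411.43 = 308.57 px → 154.29 each side.

154 px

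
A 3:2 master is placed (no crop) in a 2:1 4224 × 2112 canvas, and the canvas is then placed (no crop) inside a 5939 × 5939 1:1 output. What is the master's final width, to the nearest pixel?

4454 px

First fit — 3:2 into 4224×2112 spans the height: 3168.00 × 2112.00.
Second fit — the 2:1 canvas into 5939×5939 spans the width: 5939.00 × 2969.50 (×1.4060 from 4224×2112).
The master scales with it: width 3168.00 × 1.4060 ≈ 4454.25.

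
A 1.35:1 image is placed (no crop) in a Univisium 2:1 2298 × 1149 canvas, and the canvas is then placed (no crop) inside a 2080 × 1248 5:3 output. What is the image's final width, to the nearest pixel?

1.35:1 in 2298×1149: fills the height, so the image is 1551.15 × 1149.00.
Second fit — the Univisium 2:1 canvas into 2080×1248 spans the width: 2080.00 × 1040.00 (×0.9051 from 2298×1149).
The image scales with it: width 1551.15 × 0.9051 ≈ 1404.00.

1404 px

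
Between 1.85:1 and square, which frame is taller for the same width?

square

1.85 and square = 1; 1.85 > 1. The smaller width-to-height ratio is the taller frame.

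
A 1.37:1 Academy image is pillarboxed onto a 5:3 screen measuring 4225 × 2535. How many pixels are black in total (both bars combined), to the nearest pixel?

1.37:1 Academy is narrower than 5:3, so it spans the full height.
That makes the image 3472.9500 px wide (2535 × 1.370).
Black = 4225 − 3472.9500 = 752.0500 px.
Across the 2535-px span: 752.0500 × 2535 ≈ 1906447 px.

1906447 pixels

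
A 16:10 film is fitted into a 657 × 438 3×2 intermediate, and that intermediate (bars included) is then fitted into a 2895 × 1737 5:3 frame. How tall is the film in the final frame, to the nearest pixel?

1628 px

16:10 in 657×438: fills the width, so the film is 657.00 × 410.62.
3×2 in 2895×1737: fills the height, so the intermediate becomes 2605.50 × 1737.00 — a scale of ×3.9658.
Applying the same ×3.9658: 410.62 → 1628.44.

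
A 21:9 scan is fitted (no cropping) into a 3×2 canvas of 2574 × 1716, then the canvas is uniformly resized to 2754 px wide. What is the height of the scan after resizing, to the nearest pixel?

1180 px

At 2574×1716 the scan is width-limited, so height = 2574 × 9/21 ≈ 1103.14 px.
The frame scales by 2754/2574 = 1.0699; 1103.14 × 1.0699 ≈ 1180.29 px.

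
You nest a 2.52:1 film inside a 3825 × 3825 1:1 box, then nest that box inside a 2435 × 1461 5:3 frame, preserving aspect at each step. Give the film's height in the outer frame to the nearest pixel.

580 px

First fit — 2.52:1 into 3825×3825 spans the width: 3825.00 × 1517.86.
The 1:1 canvas is height-limited in 2435×1461, giving 1461.00 × 1461.00; scale factor 0.3820.
Applying the same ×0.3820: 1517.86 → 579.76.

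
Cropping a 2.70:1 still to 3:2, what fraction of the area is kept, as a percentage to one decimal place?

The height stays; only width is cut (since 3:2 is narrower than 2.70:1).
Fraction kept = (1.500)/(2.700) ≈ 55.56%.

55.6%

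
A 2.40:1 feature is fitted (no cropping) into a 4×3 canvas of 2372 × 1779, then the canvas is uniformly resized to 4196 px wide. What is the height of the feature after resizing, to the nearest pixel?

1748 px

In the 2372×1779 frame the feature fills the width: height = 2372 / 2.400 ≈ 988.33 px.
Resizing to 4196 px wide multiplies everything by 1.7690: 988.33 → 1748.33 px.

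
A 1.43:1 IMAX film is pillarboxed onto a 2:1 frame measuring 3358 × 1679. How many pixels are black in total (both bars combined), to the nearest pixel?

1.43:1 IMAX (1.430) < 2:1 (2.000), so the film fills the height.
That makes the image 2400.9700 px wide (1679 × 1.430).
3358 − 2400.9700 = 957.0300 px of bars.
Bar area = 957.0300 × 1679 ≈ 1606853 px.

1606853 pixels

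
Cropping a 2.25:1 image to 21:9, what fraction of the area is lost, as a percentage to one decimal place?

The width stays; only height is cut (since 21:9 is wider than 2.25:1).
Fraction kept = (2.250)/(2.333) ≈ 96.43%, so 3.57% is lost.

3.6%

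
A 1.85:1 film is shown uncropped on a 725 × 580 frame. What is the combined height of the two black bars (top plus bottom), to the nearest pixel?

188 px

1.85:1 (1.850) > 5:4 (1.250), so the film fills the width.
The film is 725 / 1.850 ≈ 391.89 px tall.
Leftover height: 580 − 391.89 = 188.11 px.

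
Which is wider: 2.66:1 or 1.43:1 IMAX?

2.66 and 1.43; 2.66 > 1.43.

2.66:1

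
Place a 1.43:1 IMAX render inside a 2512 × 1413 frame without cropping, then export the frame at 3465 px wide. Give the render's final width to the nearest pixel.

At 2512×1413 the render is height-limited, so width = 1413 × 1.430 ≈ 2020.59 px.
Resizing to 3465 px wide multiplies everything by 1.3794: 2020.59 → 2787.16 px.

2787 px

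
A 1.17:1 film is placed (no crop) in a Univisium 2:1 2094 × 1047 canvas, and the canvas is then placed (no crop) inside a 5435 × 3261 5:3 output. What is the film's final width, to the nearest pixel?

3179 px

First fit — 1.17:1 into 2094×1047 spans the height: 1224.99 × 1047.00.
The Univisium 2:1 canvas is width-limited in 5435×3261, giving 5435.00 × 2717.50; scale factor 2.5955.
So the film's width is 1224.99 × 2.5955 ≈ 3179.47.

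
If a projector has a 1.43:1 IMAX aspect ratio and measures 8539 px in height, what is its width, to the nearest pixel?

12211 px

Width = 8539 × 1.430 = 12210.77.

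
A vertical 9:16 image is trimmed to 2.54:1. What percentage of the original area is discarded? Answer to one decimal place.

77.9%

The width stays; only height is cut (since 2.54:1 is wider than vertical 9:16).
(0.562)/(2.540) ≈ 0.221 of the area survives, leaving 77.85% discarded.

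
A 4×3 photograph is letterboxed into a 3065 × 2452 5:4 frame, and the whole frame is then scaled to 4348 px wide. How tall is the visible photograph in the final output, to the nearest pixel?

In the 3065×2452 frame the photograph fills the width: height = 3065 × 3/4 ≈ 2298.75 px.
Scaling 3065 → 4348 is ×1.4186, so the height becomes 2298.75 × 1.4186 ≈ 3261.00 px.

3261 px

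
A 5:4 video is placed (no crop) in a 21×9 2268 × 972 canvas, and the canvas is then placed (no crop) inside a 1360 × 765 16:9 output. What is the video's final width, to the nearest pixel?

729 px

First fit — 5:4 into 2268×972 spans the height: 1215.00 × 972.00.
The 21×9 canvas is width-limited in 1360×765, giving 1360.00 × 582.86; scale factor 0.5996.
The video scales with it: width 1215.00 × 0.5996 ≈ 728.57.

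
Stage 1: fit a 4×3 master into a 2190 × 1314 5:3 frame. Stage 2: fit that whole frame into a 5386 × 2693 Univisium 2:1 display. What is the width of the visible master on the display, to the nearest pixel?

Inside the 2190×1314 canvas the master is height-limited at 1752.00 × 1314.00.
5:3 in 5386×2693: fills the height, so the intermediate becomes 4488.33 × 2693.00 — a scale of ×2.0495.
The master scales with it: width 1752.00 × 2.0495 ≈ 3590.67.

3591 px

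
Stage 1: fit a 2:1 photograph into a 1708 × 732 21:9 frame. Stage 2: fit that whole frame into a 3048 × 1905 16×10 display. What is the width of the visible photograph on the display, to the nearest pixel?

2613 px

Inside the 1708×732 canvas the photograph is height-limited at 1464.00 × 732.00.
21:9 in 3048×1905: fills the width, so the intermediate becomes 3048.00 × 1306.29 — a scale of ×1.7845.
So the photograph's width is 1464.00 × 1.7845 ≈ 2612.57.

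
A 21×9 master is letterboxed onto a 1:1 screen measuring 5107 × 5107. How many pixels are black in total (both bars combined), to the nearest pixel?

21×9 (2.333) > 1:1 (1.000), so the master fills the width.
That makes the image 2188.7143 px tall (5107 × 9/21).
Black = 5107 − 2188.7143 = 2918.2857 px.
Across the 5107-px span: 2918.2857 × 5107 ≈ 14903685 px.

14903685 pixels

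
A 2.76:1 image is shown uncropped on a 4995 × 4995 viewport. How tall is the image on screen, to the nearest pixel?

2.76:1 is wider than square, so it spans the full width.
Content height = 4995 / 2.760 ≈ 1809.78 px.

1810 px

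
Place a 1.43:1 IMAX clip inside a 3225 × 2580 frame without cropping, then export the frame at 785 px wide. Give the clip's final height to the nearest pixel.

549 px

At 3225×2580 the clip is width-limited, so height = 3225 / 1.430 ≈ 2255.24 px.
The frame scales by 785/3225 = 0.2434; 2255.24 × 0.2434 ≈ 548.95 px.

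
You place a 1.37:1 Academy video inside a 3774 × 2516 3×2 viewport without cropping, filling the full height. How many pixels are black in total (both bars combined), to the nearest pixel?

That makes the image 3446.9200 px wide (2516 × 1.370).
3774 − 3446.9200 = 327.0800 px of bars.
Across the 2516-px span: 327.0800 × 2516 ≈ 822933 px.

822933 pixels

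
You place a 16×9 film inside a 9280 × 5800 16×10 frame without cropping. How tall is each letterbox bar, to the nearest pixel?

290 px

16×9 (1.778) > 16×10 (1.600), so the film fills the width.
Content height = 9280 × 9/16 ≈ 5220.00 px.
5800 − 5220.00 = 580.00 px of bars (290.00 each).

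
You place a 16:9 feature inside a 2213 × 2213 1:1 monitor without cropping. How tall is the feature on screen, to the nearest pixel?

16:9 (1.778) > 1:1 (1.000), so the feature fills the width.
That makes the image 1244.81 px tall (2213 × 9/16).

1245 px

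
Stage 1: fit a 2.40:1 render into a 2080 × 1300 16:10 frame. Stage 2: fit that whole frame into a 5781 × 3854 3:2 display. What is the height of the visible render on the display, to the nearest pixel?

2409 px

First fit — 2.40:1 into 2080×1300 spans the width: 2080.00 × 866.67.
16:10 in 5781×3854: fills the width, so the intermediate becomes 5781.00 × 3613.12 — a scale of ×2.7793.
The render scales with it: height 866.67 × 2.7793 ≈ 2408.75.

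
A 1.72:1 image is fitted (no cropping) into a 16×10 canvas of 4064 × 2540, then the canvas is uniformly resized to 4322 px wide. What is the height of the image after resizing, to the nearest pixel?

At 4064×2540 the image is width-limited, so height = 4064 / 1.720 ≈ 2362.79 px.
Resizing to 4322 px wide multiplies everything by 1.0635: 2362.79 → 2512.79 px.

2513 px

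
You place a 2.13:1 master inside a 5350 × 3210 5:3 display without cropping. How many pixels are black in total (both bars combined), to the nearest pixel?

3735707 pixels

Since 2.130 > 1.667, the master is width-limited.
That makes the image 2511.7371 px tall (5350 / 2.130).
Black = 3210 − 2511.7371 = 698.2629 px.
Across the 5350-px span: 698.2629 × 5350 ≈ 3735707 px.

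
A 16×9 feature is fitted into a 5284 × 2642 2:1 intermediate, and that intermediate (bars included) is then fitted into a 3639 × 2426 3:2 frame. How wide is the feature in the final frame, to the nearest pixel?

16×9 in 5284×2642: fills the height, so the feature is 4696.89 × 2642.00.
2:1 in 3639×2426: fills the width, so the intermediate becomes 3639.00 × 1819.50 — a scale of ×0.6887.
Applying the same ×0.6887: 4696.89 → 3234.67.

3235 px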